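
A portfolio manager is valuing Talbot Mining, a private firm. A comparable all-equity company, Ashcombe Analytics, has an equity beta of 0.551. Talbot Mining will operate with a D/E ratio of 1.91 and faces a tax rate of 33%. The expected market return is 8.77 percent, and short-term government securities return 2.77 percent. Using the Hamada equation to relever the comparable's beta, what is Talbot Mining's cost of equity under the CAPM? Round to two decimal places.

10.31%

β_L = β_U × [1 + (1 − t)(D/E)] = 0.551 × [1 + (1 − 0.33) × 1.91]
    = 0.551 × [1 + 0.67 × 1.91] = 0.551 × 2.2797 = 1.2561
MRP = 8.77% − 2.77% = 6.00%
E(R) = R_f + β_L × MRP = 2.77% + 1.2561 × 6.00% = 10.31%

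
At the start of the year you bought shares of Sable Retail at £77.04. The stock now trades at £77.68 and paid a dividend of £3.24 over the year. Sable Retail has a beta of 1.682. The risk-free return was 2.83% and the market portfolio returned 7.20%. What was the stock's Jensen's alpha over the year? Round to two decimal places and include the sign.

Realised HPR = (P1 + D1 − P0) / P0 = (77.68 + 3.24 − 77.04) / 77.04 = 3.88 / 77.04 = 5.0363%
MRP = 7.20% − 2.83% = 4.37%
CAPM required = R_f + β·MRP = 2.83% + 1.682 × 4.37% = 10.18034%
α = realised − required = 5.0363% − 10.18034% = -5.14%

-5.14%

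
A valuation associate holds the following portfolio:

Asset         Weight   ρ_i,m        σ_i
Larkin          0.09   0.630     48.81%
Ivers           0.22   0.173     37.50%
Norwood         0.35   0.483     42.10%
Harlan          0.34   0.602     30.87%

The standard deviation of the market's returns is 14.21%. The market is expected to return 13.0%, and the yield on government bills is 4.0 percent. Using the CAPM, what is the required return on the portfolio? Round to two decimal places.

β_Larkin = 0.630 × 48.81% / 14.21% = 2.1640
β_Ivers = 0.173 × 37.50% / 14.21% = 0.4565
β_Norwood = 0.483 × 42.10% / 14.21% = 1.4310
β_Harlan = 0.602 × 30.87% / 14.21% = 1.3078
β_P = Σ w_i β_i = 0.09×2.1640 + 0.22×0.4565 + 0.35×1.4310 + 0.34×1.3078 = 1.2407
MRP = 13.0% − 4.0% = 9.00%
E(R_P) = R_f + β_P × MRP = 4.0% + 1.2407 × 9.0% = 15.17%

15.17%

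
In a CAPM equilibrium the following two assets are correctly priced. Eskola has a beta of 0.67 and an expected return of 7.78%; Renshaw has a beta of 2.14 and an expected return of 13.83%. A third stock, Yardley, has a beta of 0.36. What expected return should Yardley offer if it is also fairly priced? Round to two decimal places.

MRP (SML slope) = (13.83% − 7.78%) / (2.14 − 0.67) = 6.05% / 1.47 = 4.1156%
R_f (intercept) = 7.78% − 0.67 × 4.1156% = 5.0225%
E(R_Yardley) = R_f + β × MRP = 5.0225% + 0.36 × 4.1156% = 6.50%

6.50%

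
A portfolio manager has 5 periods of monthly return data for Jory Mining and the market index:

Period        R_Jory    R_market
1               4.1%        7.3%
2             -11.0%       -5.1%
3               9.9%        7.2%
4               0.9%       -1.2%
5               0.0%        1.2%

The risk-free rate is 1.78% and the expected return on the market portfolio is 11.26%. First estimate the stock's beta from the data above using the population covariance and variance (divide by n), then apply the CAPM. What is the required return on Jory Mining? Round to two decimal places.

Mean R_i = (4.1 − 11.0 + 9.9 + 0.9 + 0.0) / 5 = 0.7800%
Mean R_m = (7.3 − 5.1 + 7.2 − 1.2 + 1.2) / 5 = 1.8800%
Σ(R_i − R̄_i)(R_m − R̄_m) = 148.8980  ⇒  Cov = 148.8980 / 5 = 29.7796
Σ(R_m − R̄_m)² = 116.3480  ⇒  Var(R_m) = 116.3480 / 5 = 23.2696
β = Cov / Var(R_m) = 29.7796 / 23.2696 = 1.2798
MRP = 11.26% − 1.78% = 9.48%
E(R) = R_f + β × MRP = 1.78% + 1.2798 × 9.48% = 13.91%

13.91%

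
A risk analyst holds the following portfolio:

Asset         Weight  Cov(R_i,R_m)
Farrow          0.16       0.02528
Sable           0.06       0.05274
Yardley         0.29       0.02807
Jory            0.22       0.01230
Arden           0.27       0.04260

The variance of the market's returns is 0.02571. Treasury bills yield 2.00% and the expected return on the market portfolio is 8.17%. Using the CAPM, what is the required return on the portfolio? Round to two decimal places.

9.09%

β_Farrow = 0.02528 / 0.02571 = 0.9833
β_Sable = 0.05274 / 0.02571 = 2.0513
β_Yardley = 0.02807 / 0.02571 = 1.0918
β_Jory = 0.01230 / 0.02571 = 0.4784
β_Arden = 0.04260 / 0.02571 = 1.6569
β_P = Σ w_i β_i = 0.16×0.9833 + 0.06×2.0513 + 0.29×1.0918 + 0.22×0.4784 + 0.27×1.6569 = 1.1496
MRP = 8.17% − 2.00% = 6.17%
E(R_P) = R_f + β_P × MRP = 2.00% + 1.1496 × 6.17% = 9.09%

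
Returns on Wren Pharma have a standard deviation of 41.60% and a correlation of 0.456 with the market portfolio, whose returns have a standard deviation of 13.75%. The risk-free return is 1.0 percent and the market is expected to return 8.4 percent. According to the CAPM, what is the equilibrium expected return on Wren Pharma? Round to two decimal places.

11.21%

β = ρ × σ_i / σ_m = 0.456 × 41.60% / 13.75% = 1.3796
MRP = 8.4% − 1.0% = 7.40%
E(R) = 1.0% + 1.3796 × 7.4% = 11.21%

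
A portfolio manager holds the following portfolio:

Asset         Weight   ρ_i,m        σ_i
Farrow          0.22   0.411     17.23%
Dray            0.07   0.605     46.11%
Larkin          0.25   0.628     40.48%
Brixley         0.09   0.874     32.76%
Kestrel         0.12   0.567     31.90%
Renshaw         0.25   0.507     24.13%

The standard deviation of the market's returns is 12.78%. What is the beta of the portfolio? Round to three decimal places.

β_Farrow = 0.411 × 17.23% / 12.78% = 0.5541
β_Dray = 0.605 × 46.11% / 12.78% = 2.1828
β_Larkin = 0.628 × 40.48% / 12.78% = 1.9892
β_Brixley = 0.874 × 32.76% / 12.78% = 2.2404
β_Kestrel = 0.567 × 31.90% / 12.78% = 1.4153
β_Renshaw = 0.507 × 24.13% / 12.78% = 0.9573
β_P = Σ w_i β_i = 0.22×0.5541 + 0.07×2.1828 + 0.25×1.9892 + 0.09×2.2404 + 0.12×1.4153 + 0.25×0.9573 = 1.3828

1.383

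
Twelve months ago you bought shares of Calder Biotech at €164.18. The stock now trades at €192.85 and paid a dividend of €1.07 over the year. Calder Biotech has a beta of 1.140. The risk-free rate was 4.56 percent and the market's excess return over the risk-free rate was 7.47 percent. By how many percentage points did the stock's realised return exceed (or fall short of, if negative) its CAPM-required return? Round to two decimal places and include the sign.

Realised HPR = (P1 + D1 − P0) / P0 = (192.85 + 1.07 − 164.18) / 164.18 = 29.74 / 164.18 = 18.1143%
CAPM required = R_f + β·MRP = 4.56% + 1.140 × 7.47% = 13.07580%
α = realised − required = 18.1143% − 13.07580% = +5.04%

+5.04%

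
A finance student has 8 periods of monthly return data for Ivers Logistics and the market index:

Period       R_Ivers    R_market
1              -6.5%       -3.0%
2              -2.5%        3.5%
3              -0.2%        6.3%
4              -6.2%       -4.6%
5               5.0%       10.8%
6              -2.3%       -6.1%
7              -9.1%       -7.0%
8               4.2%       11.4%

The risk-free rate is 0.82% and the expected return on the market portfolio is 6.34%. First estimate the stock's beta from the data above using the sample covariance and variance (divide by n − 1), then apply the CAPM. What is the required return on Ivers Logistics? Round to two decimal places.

4.18%

Mean R_i = (-6.5 − 2.5 − 0.2 − 6.2 + 5.0 − 2.3 − 9.1 + 4.2) / 8 = -2.2000%
Mean R_m = (-3.0 + 3.5 + 6.3 − 4.6 + 10.8 − 6.1 − 7.0 + 11.4) / 8 = 1.4125%
Σ(R_i − R̄_i)(R_m − R̄_m) = 242.4800  ⇒  Cov = 242.4800 / 7 = 34.6400
Σ(R_m − R̄_m)² = 398.9488  ⇒  Var(R_m) = 398.9488 / 7 = 56.9927
β = Cov / Var(R_m) = 34.6400 / 56.9927 = 0.6078
MRP = 6.34% − 0.82% = 5.52%
E(R) = R_f + β × MRP = 0.82% + 0.6078 × 5.52% = 4.18%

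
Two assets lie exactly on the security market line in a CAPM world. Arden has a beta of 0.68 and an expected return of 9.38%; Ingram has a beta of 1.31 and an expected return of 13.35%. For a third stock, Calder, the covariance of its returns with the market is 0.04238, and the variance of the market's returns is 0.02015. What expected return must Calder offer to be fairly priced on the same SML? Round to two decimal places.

MRP = (13.35% − 9.38%) / (1.31 − 0.68) = 6.3016%
R_f = 9.38% − 0.68 × 6.3016% = 5.0949%
β_Calder = Cov / Var(R_m) = 0.04238 / 0.02015 = 2.1032
E(R_Calder) = R_f + β × MRP = 5.0949% + 2.1032 × 6.3016% = 18.35%

18.35%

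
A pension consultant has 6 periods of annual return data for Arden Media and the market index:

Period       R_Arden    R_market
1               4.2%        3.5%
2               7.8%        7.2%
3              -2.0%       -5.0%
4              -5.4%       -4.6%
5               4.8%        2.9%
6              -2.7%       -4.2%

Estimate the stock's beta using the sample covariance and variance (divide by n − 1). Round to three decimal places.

0.963

Mean R_i = (4.2 + 7.8 − 2.0 − 5.4 + 4.8 − 2.7) / 6 = 1.1167%
Mean R_m = (3.5 + 7.2 − 5.0 − 4.6 + 2.9 − 4.2) / 6 = -0.0333%
Σ(R_i − R̄_i)(R_m − R̄_m) = 131.1833  ⇒  Cov = 131.1833 / 5 = 26.2367
Σ(R_m − R̄_m)² = 136.2933  ⇒  Var(R_m) = 136.2933 / 5 = 27.2587
β = Cov / Var(R_m) = 26.2367 / 27.2587 = 0.9625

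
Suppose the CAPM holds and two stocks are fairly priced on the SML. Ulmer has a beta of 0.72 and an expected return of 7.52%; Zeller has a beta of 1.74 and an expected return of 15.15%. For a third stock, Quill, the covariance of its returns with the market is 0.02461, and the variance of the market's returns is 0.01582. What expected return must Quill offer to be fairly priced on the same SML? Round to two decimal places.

MRP = (15.15% − 7.52%) / (1.74 − 0.72) = 7.4804%
R_f = 7.52% − 0.72 × 7.4804% = 2.1341%
β_Quill = Cov / Var(R_m) = 0.02461 / 0.01582 = 1.5556
E(R_Quill) = R_f + β × MRP = 2.1341% + 1.5556 × 7.4804% = 13.77%

13.77%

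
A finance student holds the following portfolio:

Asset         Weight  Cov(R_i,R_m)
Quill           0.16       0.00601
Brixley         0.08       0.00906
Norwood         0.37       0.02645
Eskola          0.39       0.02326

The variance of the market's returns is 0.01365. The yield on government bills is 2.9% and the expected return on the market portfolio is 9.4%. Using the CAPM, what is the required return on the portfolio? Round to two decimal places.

12.68%

β_Quill = 0.00601 / 0.01365 = 0.4403
β_Brixley = 0.00906 / 0.01365 = 0.6637
β_Norwood = 0.02645 / 0.01365 = 1.9377
β_Eskola = 0.02326 / 0.01365 = 1.7040
β_P = Σ w_i β_i = 0.16×0.4403 + 0.08×0.6637 + 0.37×1.9377 + 0.39×1.7040 = 1.5051
MRP = 9.4% − 2.9% = 6.50%
E(R_P) = R_f + β_P × MRP = 2.9% + 1.5051 × 6.5% = 12.68%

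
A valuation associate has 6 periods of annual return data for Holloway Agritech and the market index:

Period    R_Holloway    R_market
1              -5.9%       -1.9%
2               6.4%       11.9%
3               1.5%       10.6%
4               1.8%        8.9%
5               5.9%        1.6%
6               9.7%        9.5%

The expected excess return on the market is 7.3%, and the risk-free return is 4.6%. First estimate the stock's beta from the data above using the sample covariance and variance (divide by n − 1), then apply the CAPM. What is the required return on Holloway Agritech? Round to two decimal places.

8.82%

Mean R_i = (-5.9 + 6.4 + 1.5 + 1.8 + 5.9 + 9.7) / 6 = 3.2333%
Mean R_m = (-1.9 + 11.9 + 10.6 + 8.9 + 1.6 + 9.5) / 6 = 6.7667%
Σ(R_i − R̄_i)(R_m − R̄_m) = 89.6067  ⇒  Cov = 89.6067 / 5 = 17.9213
Σ(R_m − R̄_m)² = 154.8733  ⇒  Var(R_m) = 154.8733 / 5 = 30.9747
β = Cov / Var(R_m) = 17.9213 / 30.9747 = 0.5786
E(R) = R_f + β × MRP = 4.6% + 0.5786 × 7.3% = 8.82%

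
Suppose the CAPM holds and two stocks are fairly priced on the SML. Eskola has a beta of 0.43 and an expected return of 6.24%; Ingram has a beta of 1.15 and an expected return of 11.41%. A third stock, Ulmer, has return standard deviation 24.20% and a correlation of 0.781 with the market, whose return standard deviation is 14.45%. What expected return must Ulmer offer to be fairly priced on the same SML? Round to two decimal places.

MRP = (11.41% − 6.24%) / (1.15 − 0.43) = 7.1806%
R_f = 6.24% − 0.43 × 7.1806% = 3.1523%
β_Ulmer = ρ·σ_i/σ_m = 0.781 × 24.20 / 14.45 = 1.3080
E(R_Ulmer) = R_f + β × MRP = 3.1523% + 1.3080 × 7.1806% = 12.54%

12.54%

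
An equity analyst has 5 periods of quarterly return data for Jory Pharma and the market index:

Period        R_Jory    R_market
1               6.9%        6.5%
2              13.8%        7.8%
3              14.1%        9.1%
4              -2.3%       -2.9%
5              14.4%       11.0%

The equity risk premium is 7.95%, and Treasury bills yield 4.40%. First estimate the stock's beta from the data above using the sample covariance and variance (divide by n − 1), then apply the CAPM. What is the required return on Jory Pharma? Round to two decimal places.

14.63%

Mean R_i = (6.9 + 13.8 + 14.1 − 2.3 + 14.4) / 5 = 9.3800%
Mean R_m = (6.5 + 7.8 + 9.1 − 2.9 + 11.0) / 5 = 6.3000%
Σ(R_i − R̄_i)(R_m − R̄_m) = 150.4000  ⇒  Cov = 150.4000 / 4 = 37.6000
Σ(R_m − R̄_m)² = 116.8600  ⇒  Var(R_m) = 116.8600 / 4 = 29.2150
β = Cov / Var(R_m) = 37.6000 / 29.2150 = 1.2870
E(R) = R_f + β × MRP = 4.40% + 1.2870 × 7.95% = 14.63%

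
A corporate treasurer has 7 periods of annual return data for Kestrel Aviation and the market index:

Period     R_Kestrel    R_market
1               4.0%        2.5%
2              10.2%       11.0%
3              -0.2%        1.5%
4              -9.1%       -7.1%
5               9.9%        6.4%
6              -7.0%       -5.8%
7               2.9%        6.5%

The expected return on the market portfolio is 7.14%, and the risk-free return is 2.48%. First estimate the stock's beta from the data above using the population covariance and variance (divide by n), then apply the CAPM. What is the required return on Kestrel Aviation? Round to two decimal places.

Mean R_i = (4.0 + 10.2 − 0.2 − 9.1 + 9.9 − 7.0 + 2.9) / 7 = 1.5286%
Mean R_m = (2.5 + 11.0 + 1.5 − 7.1 + 6.4 − 5.8 + 6.5) / 7 = 2.1429%
Σ(R_i − R̄_i)(R_m − R̄_m) = 286.3914  ⇒  Cov = 286.3914 / 7 = 40.9131
Σ(R_m − R̄_m)² = 264.6171  ⇒  Var(R_m) = 264.6171 / 7 = 37.8024
β = Cov / Var(R_m) = 40.9131 / 37.8024 = 1.0823
MRP = 7.14% − 2.48% = 4.66%
E(R) = R_f + β × MRP = 2.48% + 1.0823 × 4.66% = 7.52%

7.52%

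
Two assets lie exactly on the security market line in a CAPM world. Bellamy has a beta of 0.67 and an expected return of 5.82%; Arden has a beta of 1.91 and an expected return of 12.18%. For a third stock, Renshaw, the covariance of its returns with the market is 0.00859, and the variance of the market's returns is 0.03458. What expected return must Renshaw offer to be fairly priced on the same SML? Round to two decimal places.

3.66%

MRP = (12.18% − 5.82%) / (1.91 − 0.67) = 5.1290%
R_f = 5.82% − 0.67 × 5.1290% = 2.3836%
β_Renshaw = Cov / Var(R_m) = 0.00859 / 0.03458 = 0.2484
E(R_Renshaw) = R_f + β × MRP = 2.3836% + 0.2484 × 5.1290% = 3.66%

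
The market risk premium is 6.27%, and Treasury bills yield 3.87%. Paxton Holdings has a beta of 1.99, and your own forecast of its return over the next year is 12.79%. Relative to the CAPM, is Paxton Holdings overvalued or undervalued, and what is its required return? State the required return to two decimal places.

Required return = R_f + β·MRP = 3.87% + 1.99 × 6.27% = 16.35%
Forecast 12.79% < required 16.35% → the stock plots below the SML → overvalued.

Overvalued; required return 16.35%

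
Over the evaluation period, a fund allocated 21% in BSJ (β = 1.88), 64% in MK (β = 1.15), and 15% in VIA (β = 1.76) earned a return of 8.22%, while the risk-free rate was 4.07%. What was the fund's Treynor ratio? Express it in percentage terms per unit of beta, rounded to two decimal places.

2.98%

β_P = 0.21×1.88 + 0.64×1.15 + 0.15×1.76 = 1.3948
Treynor = (R_P − R_f) / β_P = (8.22% − 4.07%) / 1.3948 = 4.15% / 1.3948 = 2.98%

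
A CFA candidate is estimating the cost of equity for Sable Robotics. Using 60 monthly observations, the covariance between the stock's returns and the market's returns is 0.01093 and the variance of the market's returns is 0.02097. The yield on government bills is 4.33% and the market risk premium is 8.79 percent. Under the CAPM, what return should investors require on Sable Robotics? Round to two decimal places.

β = Cov(R_i, R_m) / Var(R_m) = 0.01093 / 0.02097 = 0.5212
E(R) = R_f + β × MRP = 4.33% + 0.5212 × 8.79% = 8.91%

8.91%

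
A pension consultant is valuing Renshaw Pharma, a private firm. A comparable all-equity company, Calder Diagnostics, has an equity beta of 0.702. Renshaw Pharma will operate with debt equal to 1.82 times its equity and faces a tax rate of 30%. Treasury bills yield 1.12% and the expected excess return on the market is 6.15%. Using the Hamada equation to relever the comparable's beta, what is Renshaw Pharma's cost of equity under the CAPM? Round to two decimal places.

β_L = β_U × [1 + (1 − t)(D/E)] = 0.702 × [1 + (1 − 0.30) × 1.82]
    = 0.702 × [1 + 0.70 × 1.82] = 0.702 × 2.2740 = 1.5963
E(R) = R_f + β_L × MRP = 1.12% + 1.5963 × 6.15% = 10.94%

10.94%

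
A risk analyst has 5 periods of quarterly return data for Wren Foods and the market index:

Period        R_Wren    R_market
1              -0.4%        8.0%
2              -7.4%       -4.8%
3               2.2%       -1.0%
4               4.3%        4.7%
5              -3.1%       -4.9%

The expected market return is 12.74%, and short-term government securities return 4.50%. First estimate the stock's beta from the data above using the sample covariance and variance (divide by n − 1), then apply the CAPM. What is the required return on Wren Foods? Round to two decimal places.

Mean R_i = (-0.4 − 7.4 + 2.2 + 4.3 − 3.1) / 5 = -0.8800%
Mean R_m = (8.0 − 4.8 − 1.0 + 4.7 − 4.9) / 5 = 0.4000%
Σ(R_i − R̄_i)(R_m − R̄_m) = 67.2800  ⇒  Cov = 67.2800 / 4 = 16.8200
Σ(R_m − R̄_m)² = 133.3400  ⇒  Var(R_m) = 133.3400 / 4 = 33.3350
β = Cov / Var(R_m) = 16.8200 / 33.3350 = 0.5046
MRP = 12.74% − 4.50% = 8.24%
E(R) = R_f + β × MRP = 4.50% + 0.5046 × 8.24% = 8.66%

8.66%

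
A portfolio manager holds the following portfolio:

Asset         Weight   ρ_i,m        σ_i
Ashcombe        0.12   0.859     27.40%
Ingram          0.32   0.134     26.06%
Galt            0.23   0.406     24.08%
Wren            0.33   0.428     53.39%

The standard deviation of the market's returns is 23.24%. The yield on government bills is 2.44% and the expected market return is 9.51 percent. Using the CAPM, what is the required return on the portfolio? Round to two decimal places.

6.62%

β_Ashcombe = 0.859 × 27.40% / 23.24% = 1.0128
β_Ingram = 0.134 × 26.06% / 23.24% = 0.1503
β_Galt = 0.406 × 24.08% / 23.24% = 0.4207
β_Wren = 0.428 × 53.39% / 23.24% = 0.9833
β_P = Σ w_i β_i = 0.12×1.0128 + 0.32×0.1503 + 0.23×0.4207 + 0.33×0.9833 = 0.5909
MRP = 9.51% − 2.44% = 7.07%
E(R_P) = R_f + β_P × MRP = 2.44% + 0.5909 × 7.07% = 6.62%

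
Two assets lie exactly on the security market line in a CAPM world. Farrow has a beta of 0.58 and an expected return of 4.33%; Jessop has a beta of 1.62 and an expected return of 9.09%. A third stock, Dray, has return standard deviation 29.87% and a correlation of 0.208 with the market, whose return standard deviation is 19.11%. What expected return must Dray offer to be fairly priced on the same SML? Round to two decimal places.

MRP = (9.09% − 4.33%) / (1.62 − 0.58) = 4.5769%
R_f = 4.33% − 0.58 × 4.5769% = 1.6754%
β_Dray = ρ·σ_i/σ_m = 0.208 × 29.87 / 19.11 = 0.3251
E(R_Dray) = R_f + β × MRP = 1.6754% + 0.3251 × 4.5769% = 3.16%

3.16%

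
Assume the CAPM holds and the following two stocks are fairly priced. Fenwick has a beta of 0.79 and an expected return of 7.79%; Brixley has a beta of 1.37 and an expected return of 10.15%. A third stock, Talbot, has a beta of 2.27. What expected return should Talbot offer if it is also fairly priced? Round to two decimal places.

MRP (SML slope) = (10.15% − 7.79%) / (1.37 − 0.79) = 2.36% / 0.58 = 4.0690%
R_f (intercept) = 7.79% − 0.79 × 4.0690% = 4.5755%
E(R_Talbot) = R_f + β × MRP = 4.5755% + 2.27 × 4.0690% = 13.81%

13.81%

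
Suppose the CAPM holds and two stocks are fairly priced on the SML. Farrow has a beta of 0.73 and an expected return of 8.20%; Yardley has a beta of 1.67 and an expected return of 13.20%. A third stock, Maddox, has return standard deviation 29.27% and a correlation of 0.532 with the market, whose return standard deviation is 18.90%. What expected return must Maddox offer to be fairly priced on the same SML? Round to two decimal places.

8.70%

MRP = (13.20% − 8.20%) / (1.67 − 0.73) = 5.3191%
R_f = 8.20% − 0.73 × 5.3191% = 4.3171%
β_Maddox = ρ·σ_i/σ_m = 0.532 × 29.27 / 18.90 = 0.8239
E(R_Maddox) = R_f + β × MRP = 4.3171% + 0.8239 × 5.3191% = 8.70%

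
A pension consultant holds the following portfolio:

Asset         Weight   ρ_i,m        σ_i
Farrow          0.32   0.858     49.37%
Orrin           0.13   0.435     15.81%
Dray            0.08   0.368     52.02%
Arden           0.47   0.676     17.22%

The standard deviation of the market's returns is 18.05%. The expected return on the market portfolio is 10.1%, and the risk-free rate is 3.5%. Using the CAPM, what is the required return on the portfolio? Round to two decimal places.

11.34%

β_Farrow = 0.858 × 49.37% / 18.05% = 2.3468
β_Orrin = 0.435 × 15.81% / 18.05% = 0.3810
β_Dray = 0.368 × 52.02% / 18.05% = 1.0606
β_Arden = 0.676 × 17.22% / 18.05% = 0.6449
β_P = Σ w_i β_i = 0.32×2.3468 + 0.13×0.3810 + 0.08×1.0606 + 0.47×0.6449 = 1.1885
MRP = 10.1% − 3.5% = 6.60%
E(R_P) = R_f + β_P × MRP = 3.5% + 1.1885 × 6.6% = 11.34%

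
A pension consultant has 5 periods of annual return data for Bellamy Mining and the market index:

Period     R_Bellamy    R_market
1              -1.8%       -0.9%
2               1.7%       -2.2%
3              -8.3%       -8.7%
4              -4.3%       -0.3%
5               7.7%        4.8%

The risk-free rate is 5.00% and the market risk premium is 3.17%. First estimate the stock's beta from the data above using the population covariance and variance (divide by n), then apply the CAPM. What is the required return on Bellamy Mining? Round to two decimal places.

8.41%

Mean R_i = (-1.8 + 1.7 − 8.3 − 4.3 + 7.7) / 5 = -1.0000%
Mean R_m = (-0.9 − 2.2 − 8.7 − 0.3 + 4.8) / 5 = -1.4600%
Σ(R_i − R̄_i)(R_m − R̄_m) = 101.0400  ⇒  Cov = 101.0400 / 5 = 20.2080
Σ(R_m − R̄_m)² = 93.8120  ⇒  Var(R_m) = 93.8120 / 5 = 18.7624
β = Cov / Var(R_m) = 20.2080 / 18.7624 = 1.0770
E(R) = R_f + β × MRP = 5.00% + 1.0770 × 3.17% = 8.41%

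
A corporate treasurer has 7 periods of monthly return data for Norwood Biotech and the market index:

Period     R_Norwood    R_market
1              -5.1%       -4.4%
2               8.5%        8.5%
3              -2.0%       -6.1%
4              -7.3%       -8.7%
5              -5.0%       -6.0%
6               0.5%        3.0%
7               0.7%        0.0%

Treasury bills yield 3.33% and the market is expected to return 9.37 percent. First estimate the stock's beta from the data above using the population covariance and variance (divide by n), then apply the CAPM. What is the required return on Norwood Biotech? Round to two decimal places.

8.29%

Mean R_i = (-5.1 + 8.5 − 2.0 − 7.3 − 5.0 + 0.5 + 0.7) / 7 = -1.3857%
Mean R_m = (-4.4 + 8.5 − 6.1 − 8.7 − 6.0 + 3.0 + 0.0) / 7 = -1.9571%
Σ(R_i − R̄_i)(R_m − R̄_m) = 182.9157  ⇒  Cov = 182.9157 / 7 = 26.1308
Σ(R_m − R̄_m)² = 222.6971  ⇒  Var(R_m) = 222.6971 / 7 = 31.8139
β = Cov / Var(R_m) = 26.1308 / 31.8139 = 0.8214
MRP = 9.37% − 3.33% = 6.04%
E(R) = R_f + β × MRP = 3.33% + 0.8214 × 6.04% = 8.29%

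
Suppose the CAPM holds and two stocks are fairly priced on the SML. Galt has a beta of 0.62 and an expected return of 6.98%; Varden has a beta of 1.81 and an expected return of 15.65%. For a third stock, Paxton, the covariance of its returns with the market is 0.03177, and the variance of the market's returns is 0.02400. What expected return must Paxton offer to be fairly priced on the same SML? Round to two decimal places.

12.11%

MRP = (15.65% − 6.98%) / (1.81 − 0.62) = 7.2857%
R_f = 6.98% − 0.62 × 7.2857% = 2.4629%
β_Paxton = Cov / Var(R_m) = 0.03177 / 0.02400 = 1.3238
E(R_Paxton) = R_f + β × MRP = 2.4629% + 1.3238 × 7.2857% = 12.11%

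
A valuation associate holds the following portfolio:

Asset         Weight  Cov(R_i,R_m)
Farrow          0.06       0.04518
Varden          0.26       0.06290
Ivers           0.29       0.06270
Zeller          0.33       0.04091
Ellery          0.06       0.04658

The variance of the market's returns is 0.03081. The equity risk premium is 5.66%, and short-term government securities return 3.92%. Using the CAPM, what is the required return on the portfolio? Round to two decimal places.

β_Farrow = 0.04518 / 0.03081 = 1.4664
β_Varden = 0.06290 / 0.03081 = 2.0415
β_Ivers = 0.06270 / 0.03081 = 2.0351
β_Zeller = 0.04091 / 0.03081 = 1.3278
β_Ellery = 0.04658 / 0.03081 = 1.5118
β_P = Σ w_i β_i = 0.06×1.4664 + 0.26×2.0415 + 0.29×2.0351 + 0.33×1.3278 + 0.06×1.5118 = 1.7378
E(R_P) = R_f + β_P × MRP = 3.92% + 1.7378 × 5.66% = 13.76%

13.76%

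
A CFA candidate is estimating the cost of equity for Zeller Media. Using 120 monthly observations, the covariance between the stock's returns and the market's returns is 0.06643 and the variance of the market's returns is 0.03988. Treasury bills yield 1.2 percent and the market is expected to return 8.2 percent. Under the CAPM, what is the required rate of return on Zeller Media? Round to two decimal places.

β = Cov(R_i, R_m) / Var(R_m) = 0.06643 / 0.03988 = 1.6657
MRP = 8.2% − 1.2% = 7.00%
E(R) = R_f + β × MRP = 1.2% + 1.6657 × 7.0% = 12.86%

12.86%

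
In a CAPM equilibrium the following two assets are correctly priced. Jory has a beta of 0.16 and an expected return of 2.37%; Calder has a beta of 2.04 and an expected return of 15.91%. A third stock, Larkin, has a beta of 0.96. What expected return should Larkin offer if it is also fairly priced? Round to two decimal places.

MRP (SML slope) = (15.91% − 2.37%) / (2.04 − 0.16) = 13.54% / 1.88 = 7.2021%
R_f (intercept) = 2.37% − 0.16 × 7.2021% = 1.2177%
E(R_Larkin) = R_f + β × MRP = 1.2177% + 0.96 × 7.2021% = 8.13%

8.13%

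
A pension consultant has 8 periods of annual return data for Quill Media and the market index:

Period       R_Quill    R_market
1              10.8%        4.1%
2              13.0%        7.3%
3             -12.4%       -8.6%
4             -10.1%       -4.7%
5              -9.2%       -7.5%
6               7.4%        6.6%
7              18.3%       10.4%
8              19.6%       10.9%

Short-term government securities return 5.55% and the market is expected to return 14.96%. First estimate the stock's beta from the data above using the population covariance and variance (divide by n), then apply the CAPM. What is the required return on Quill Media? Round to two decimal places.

Mean R_i = (10.8 + 13.0 − 12.4 − 10.1 − 9.2 + 7.4 + 18.3 + 19.6) / 8 = 4.6750%
Mean R_m = (4.1 + 7.3 − 8.6 − 4.7 − 7.5 + 6.6 + 10.4 + 10.9) / 8 = 2.3125%
Σ(R_i − R̄_i)(R_m − R̄_m) = 728.6025  ⇒  Cov = 728.6025 / 8 = 91.0753
Σ(R_m − R̄_m)² = 450.1488  ⇒  Var(R_m) = 450.1488 / 8 = 56.2686
β = Cov / Var(R_m) = 91.0753 / 56.2686 = 1.6186
MRP = 14.96% − 5.55% = 9.41%
E(R) = R_f + β × MRP = 5.55% + 1.6186 × 9.41% = 20.78%

20.78%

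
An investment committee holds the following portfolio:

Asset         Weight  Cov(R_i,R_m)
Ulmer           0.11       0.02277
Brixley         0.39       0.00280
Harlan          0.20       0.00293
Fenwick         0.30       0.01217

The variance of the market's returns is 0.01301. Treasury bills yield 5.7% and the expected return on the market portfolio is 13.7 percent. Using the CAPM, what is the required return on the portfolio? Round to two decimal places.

10.52%

β_Ulmer = 0.02277 / 0.01301 = 1.7502
β_Brixley = 0.00280 / 0.01301 = 0.2152
β_Harlan = 0.00293 / 0.01301 = 0.2252
β_Fenwick = 0.01217 / 0.01301 = 0.9354
β_P = Σ w_i β_i = 0.11×1.7502 + 0.39×0.2152 + 0.20×0.2252 + 0.30×0.9354 = 0.6021
MRP = 13.7% − 5.7% = 8.00%
E(R_P) = R_f + β_P × MRP = 5.7% + 0.6021 × 8.0% = 10.52%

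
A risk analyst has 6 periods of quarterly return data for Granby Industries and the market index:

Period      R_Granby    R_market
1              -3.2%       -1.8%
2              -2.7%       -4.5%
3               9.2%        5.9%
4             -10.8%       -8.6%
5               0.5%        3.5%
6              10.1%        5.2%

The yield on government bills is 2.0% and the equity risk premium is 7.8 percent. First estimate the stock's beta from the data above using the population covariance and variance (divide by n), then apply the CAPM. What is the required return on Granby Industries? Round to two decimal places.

Mean R_i = (-3.2 − 2.7 + 9.2 − 10.8 + 0.5 + 10.1) / 6 = 0.5167%
Mean R_m = (-1.8 − 4.5 + 5.9 − 8.6 + 3.5 + 5.2) / 6 = -0.0500%
Σ(R_i − R̄_i)(R_m − R̄_m) = 219.4950  ⇒  Cov = 219.4950 / 6 = 36.5825
Σ(R_m − R̄_m)² = 171.5350  ⇒  Var(R_m) = 171.5350 / 6 = 28.5892
β = Cov / Var(R_m) = 36.5825 / 28.5892 = 1.2796
E(R) = R_f + β × MRP = 2.0% + 1.2796 × 7.8% = 11.98%

11.98%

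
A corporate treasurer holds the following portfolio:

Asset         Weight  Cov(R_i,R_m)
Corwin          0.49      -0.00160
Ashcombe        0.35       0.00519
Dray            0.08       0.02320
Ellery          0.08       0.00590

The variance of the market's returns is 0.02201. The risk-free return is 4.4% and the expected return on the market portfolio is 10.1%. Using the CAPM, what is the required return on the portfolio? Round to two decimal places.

5.27%

β_Corwin = -0.00160 / 0.02201 = -0.0727
β_Ashcombe = 0.00519 / 0.02201 = 0.2358
β_Dray = 0.02320 / 0.02201 = 1.0541
β_Ellery = 0.00590 / 0.02201 = 0.2681
β_P = Σ w_i β_i = 0.49×-0.0727 + 0.35×0.2358 + 0.08×1.0541 + 0.08×0.2681 = 0.1527
MRP = 10.1% − 4.4% = 5.70%
E(R_P) = R_f + β_P × MRP = 4.4% + 0.1527 × 5.7% = 5.27%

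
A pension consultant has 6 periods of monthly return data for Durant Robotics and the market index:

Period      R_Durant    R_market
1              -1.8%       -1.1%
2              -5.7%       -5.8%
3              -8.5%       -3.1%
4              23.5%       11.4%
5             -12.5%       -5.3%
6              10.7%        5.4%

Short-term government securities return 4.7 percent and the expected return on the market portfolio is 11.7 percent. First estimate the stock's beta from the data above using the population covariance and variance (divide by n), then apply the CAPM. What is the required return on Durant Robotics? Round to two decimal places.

Mean R_i = (-1.8 − 5.7 − 8.5 + 23.5 − 12.5 + 10.7) / 6 = 0.9500%
Mean R_m = (-1.1 − 5.8 − 3.1 + 11.4 − 5.3 + 5.4) / 6 = 0.2500%
Σ(R_i − R̄_i)(R_m − R̄_m) = 451.8950  ⇒  Cov = 451.8950 / 6 = 75.3158
Σ(R_m − R̄_m)² = 231.2950  ⇒  Var(R_m) = 231.2950 / 6 = 38.5492
β = Cov / Var(R_m) = 75.3158 / 38.5492 = 1.9538
MRP = 11.7% − 4.7% = 7.00%
E(R) = R_f + β × MRP = 4.7% + 1.9538 × 7.0% = 18.38%

18.38%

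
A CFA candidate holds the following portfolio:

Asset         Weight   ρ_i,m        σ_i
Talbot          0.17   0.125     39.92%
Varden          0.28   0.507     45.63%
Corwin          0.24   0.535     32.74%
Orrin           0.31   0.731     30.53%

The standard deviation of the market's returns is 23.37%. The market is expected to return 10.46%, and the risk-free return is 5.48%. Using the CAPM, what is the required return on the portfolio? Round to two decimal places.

β_Talbot = 0.125 × 39.92% / 23.37% = 0.2135
β_Varden = 0.507 × 45.63% / 23.37% = 0.9899
β_Corwin = 0.535 × 32.74% / 23.37% = 0.7495
β_Orrin = 0.731 × 30.53% / 23.37% = 0.9550
β_P = Σ w_i β_i = 0.17×0.2135 + 0.28×0.9899 + 0.24×0.7495 + 0.31×0.9550 = 0.7894
MRP = 10.46% − 5.48% = 4.98%
E(R_P) = R_f + β_P × MRP = 5.48% + 0.7894 × 4.98% = 9.41%

9.41%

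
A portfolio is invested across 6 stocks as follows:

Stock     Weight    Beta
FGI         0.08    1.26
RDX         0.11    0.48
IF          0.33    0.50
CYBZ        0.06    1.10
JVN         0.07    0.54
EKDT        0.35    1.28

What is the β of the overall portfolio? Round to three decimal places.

β_P = Σ w_i β_i = 0.08×1.26 + 0.11×0.48 + 0.33×0.50 + 0.06×1.10 + 0.07×0.54 + 0.35×1.28 = 0.8704

0.870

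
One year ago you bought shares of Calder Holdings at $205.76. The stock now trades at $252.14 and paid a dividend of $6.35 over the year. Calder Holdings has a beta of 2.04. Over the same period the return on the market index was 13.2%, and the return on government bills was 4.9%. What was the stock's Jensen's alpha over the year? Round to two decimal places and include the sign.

Realised HPR = (P1 + D1 − P0) / P0 = (252.14 + 6.35 − 205.76) / 205.76 = 52.73 / 205.76 = 25.6269%
MRP = 13.2% − 4.9% = 8.30%
CAPM required = R_f + β·MRP = 4.9% + 2.04 × 8.3% = 21.8320%
α = realised − required = 25.6269% − 21.8320% = +3.79%

+3.79%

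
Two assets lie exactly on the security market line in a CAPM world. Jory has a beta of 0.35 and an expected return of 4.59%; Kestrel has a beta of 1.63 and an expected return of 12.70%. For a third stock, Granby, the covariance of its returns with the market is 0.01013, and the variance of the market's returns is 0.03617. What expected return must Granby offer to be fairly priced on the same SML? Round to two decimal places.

4.15%

MRP = (12.70% − 4.59%) / (1.63 − 0.35) = 6.3359%
R_f = 4.59% − 0.35 × 6.3359% = 2.3724%
β_Granby = Cov / Var(R_m) = 0.01013 / 0.03617 = 0.2801
E(R_Granby) = R_f + β × MRP = 2.3724% + 0.2801 × 6.3359% = 4.15%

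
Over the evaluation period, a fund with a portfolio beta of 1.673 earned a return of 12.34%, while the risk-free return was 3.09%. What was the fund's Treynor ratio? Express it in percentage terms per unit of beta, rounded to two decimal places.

5.53%

Treynor = (R_P − R_f) / β_P = (12.34% − 3.09%) / 1.6730 = 9.25% / 1.6730 = 5.53%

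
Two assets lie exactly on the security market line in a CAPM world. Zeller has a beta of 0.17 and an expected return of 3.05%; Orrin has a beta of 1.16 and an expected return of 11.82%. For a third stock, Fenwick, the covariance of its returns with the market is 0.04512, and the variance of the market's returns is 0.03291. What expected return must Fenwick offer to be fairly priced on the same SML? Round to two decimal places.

13.69%

MRP = (11.82% − 3.05%) / (1.16 − 0.17) = 8.8586%
R_f = 3.05% − 0.17 × 8.8586% = 1.5440%
β_Fenwick = Cov / Var(R_m) = 0.04512 / 0.03291 = 1.3710
E(R_Fenwick) = R_f + β × MRP = 1.5440% + 1.3710 × 8.8586% = 13.69%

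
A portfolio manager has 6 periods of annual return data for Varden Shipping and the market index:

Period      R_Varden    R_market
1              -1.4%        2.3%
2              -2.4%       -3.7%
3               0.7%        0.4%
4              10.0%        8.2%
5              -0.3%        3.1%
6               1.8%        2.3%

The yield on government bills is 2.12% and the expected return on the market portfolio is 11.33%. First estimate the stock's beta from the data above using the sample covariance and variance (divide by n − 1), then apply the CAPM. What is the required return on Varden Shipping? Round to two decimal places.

Mean R_i = (-1.4 − 2.4 + 0.7 + 10.0 − 0.3 + 1.8) / 6 = 1.4000%
Mean R_m = (2.3 − 3.7 + 0.4 + 8.2 + 3.1 + 2.3) / 6 = 2.1000%
Σ(R_i − R̄_i)(R_m − R̄_m) = 73.5100  ⇒  Cov = 73.5100 / 5 = 14.7020
Σ(R_m − R̄_m)² = 74.8200  ⇒  Var(R_m) = 74.8200 / 5 = 14.9640
β = Cov / Var(R_m) = 14.7020 / 14.9640 = 0.9825
MRP = 11.33% − 2.12% = 9.21%
E(R) = R_f + β × MRP = 2.12% + 0.9825 × 9.21% = 11.17%

11.17%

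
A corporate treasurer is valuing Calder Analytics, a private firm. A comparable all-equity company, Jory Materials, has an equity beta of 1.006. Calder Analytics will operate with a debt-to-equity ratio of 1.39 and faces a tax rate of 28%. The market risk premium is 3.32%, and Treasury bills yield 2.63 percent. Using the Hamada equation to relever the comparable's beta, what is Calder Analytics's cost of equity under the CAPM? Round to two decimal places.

9.31%

β_L = β_U × [1 + (1 − t)(D/E)] = 1.006 × [1 + (1 − 0.28) × 1.39]
    = 1.006 × [1 + 0.72 × 1.39] = 1.006 × 2.0008 = 2.0128
E(R) = R_f + β_L × MRP = 2.63% + 2.0128 × 3.32% = 9.31%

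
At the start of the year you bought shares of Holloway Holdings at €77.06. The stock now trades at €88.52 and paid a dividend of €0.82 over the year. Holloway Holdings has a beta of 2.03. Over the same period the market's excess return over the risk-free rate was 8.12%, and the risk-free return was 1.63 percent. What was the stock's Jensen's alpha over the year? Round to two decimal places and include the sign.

-2.18%

Realised HPR = (P1 + D1 − P0) / P0 = (88.52 + 0.82 − 77.06) / 77.06 = 12.28 / 77.06 = 15.9356%
CAPM required = R_f + β·MRP = 1.63% + 2.03 × 8.12% = 18.1136%
α = realised − required = 15.9356% − 18.1136% = -2.18%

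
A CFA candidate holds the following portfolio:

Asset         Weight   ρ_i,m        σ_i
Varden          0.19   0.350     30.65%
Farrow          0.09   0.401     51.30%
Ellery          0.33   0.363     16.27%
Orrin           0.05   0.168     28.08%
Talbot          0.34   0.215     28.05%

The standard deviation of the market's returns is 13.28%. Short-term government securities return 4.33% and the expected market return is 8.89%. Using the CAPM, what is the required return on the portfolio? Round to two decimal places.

7.12%

β_Varden = 0.350 × 30.65% / 13.28% = 0.8078
β_Farrow = 0.401 × 51.30% / 13.28% = 1.5490
β_Ellery = 0.363 × 16.27% / 13.28% = 0.4447
β_Orrin = 0.168 × 28.08% / 13.28% = 0.3552
β_Talbot = 0.215 × 28.05% / 13.28% = 0.4541
β_P = Σ w_i β_i = 0.19×0.8078 + 0.09×1.5490 + 0.33×0.4447 + 0.05×0.3552 + 0.34×0.4541 = 0.6118
MRP = 8.89% − 4.33% = 4.56%
E(R_P) = R_f + β_P × MRP = 4.33% + 0.6118 × 4.56% = 7.12%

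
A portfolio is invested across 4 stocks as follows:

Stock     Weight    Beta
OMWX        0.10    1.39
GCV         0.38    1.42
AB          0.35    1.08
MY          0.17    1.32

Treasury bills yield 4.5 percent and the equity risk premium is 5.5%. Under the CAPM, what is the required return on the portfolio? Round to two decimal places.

11.55%

β_P = Σ w_i β_i = 0.10×1.39 + 0.38×1.42 + 0.35×1.08 + 0.17×1.32 = 1.2810
E(R_P) = R_f + β_P × MRP = 4.5% + 1.2810 × 5.5% = 11.55%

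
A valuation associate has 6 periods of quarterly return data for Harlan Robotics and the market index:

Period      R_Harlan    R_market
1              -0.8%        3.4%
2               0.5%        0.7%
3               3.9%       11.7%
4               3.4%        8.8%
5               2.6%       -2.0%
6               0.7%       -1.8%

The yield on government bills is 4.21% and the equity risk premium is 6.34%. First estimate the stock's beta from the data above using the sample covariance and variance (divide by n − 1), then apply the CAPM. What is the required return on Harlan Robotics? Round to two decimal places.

5.43%

Mean R_i = (-0.8 + 0.5 + 3.9 + 3.4 + 2.6 + 0.7) / 6 = 1.7167%
Mean R_m = (3.4 + 0.7 + 11.7 + 8.8 − 2.0 − 1.8) / 6 = 3.4667%
Σ(R_i − R̄_i)(R_m − R̄_m) = 31.0133  ⇒  Cov = 31.0133 / 5 = 6.2027
Σ(R_m − R̄_m)² = 161.5133  ⇒  Var(R_m) = 161.5133 / 5 = 32.3027
β = Cov / Var(R_m) = 6.2027 / 32.3027 = 0.1920
E(R) = R_f + β × MRP = 4.21% + 0.1920 × 6.34% = 5.43%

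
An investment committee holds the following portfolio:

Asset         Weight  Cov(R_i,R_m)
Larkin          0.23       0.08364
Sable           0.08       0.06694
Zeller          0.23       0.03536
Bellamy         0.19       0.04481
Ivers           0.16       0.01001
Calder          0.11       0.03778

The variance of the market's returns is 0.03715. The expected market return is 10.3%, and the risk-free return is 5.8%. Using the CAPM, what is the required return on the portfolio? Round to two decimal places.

11.49%

β_Larkin = 0.08364 / 0.03715 = 2.2514
β_Sable = 0.06694 / 0.03715 = 1.8019
β_Zeller = 0.03536 / 0.03715 = 0.9518
β_Bellamy = 0.04481 / 0.03715 = 1.2062
β_Ivers = 0.01001 / 0.03715 = 0.2694
β_Calder = 0.03778 / 0.03715 = 1.0170
β_P = Σ w_i β_i = 0.23×2.2514 + 0.08×1.8019 + 0.23×0.9518 + 0.19×1.2062 + 0.16×0.2694 + 0.11×1.0170 = 1.2650
MRP = 10.3% − 5.8% = 4.50%
E(R_P) = R_f + β_P × MRP = 5.8% + 1.2650 × 4.5% = 11.49%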